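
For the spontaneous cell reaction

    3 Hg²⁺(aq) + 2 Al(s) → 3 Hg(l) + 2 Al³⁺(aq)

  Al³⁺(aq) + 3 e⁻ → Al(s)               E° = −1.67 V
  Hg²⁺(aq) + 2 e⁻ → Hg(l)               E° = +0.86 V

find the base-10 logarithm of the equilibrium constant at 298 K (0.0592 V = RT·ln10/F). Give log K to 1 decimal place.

log K = 256.4

The Hg²⁺/Hg couple is reduced (cathode); E°cell = +0.86 − (−1.67) = +2.53 V with n = 6.
At equilibrium E = 0, so log K = nE°cell / 0.0592 = (6)(+2.53) / 0.0592 = 256.4.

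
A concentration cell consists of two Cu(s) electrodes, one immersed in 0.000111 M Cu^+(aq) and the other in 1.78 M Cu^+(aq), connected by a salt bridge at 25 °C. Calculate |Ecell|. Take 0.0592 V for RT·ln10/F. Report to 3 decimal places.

For a concentration cell E°cell = 0, since both electrodes use the same couple.
The compartment with the higher Cu^+(aq) concentration (1.78 M) acts as the cathode; ions are reduced there and produced at the dilute (0.000111 M) anode.
With n = 1, Ecell = −(0.0592/1)·log([dilute]/[conc]) = −(0.0592/1)·log(0.000111/1.78) = +0.249 V.

0.249 V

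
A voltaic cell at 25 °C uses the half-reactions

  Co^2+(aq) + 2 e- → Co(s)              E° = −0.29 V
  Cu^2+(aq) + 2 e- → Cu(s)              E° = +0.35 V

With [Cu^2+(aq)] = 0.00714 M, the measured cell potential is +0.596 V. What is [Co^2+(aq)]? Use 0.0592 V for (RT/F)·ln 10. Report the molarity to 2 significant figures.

0.22 M

The Cu²⁺/Cu couple has the larger reduction potential, so it is the cathode: E°cell = +0.35 − (−0.29) = +0.64 V and n = 2.
Since E = E° − (0.0592/n)·log Q, log Q = n(E° − E)/0.0592 = 1.486.
Balancing electrons gives Cu^2+(aq) + Co(s) → Cu(s) + Co^2+(aq); thus Q = [Co^2+(aq)] / [Cu^2+(aq)].
Isolating [Co^2+(aq)] in Q = 10^{1.486} yields log [Co^2+(aq)] = −0.660, i.e. 0.22 M.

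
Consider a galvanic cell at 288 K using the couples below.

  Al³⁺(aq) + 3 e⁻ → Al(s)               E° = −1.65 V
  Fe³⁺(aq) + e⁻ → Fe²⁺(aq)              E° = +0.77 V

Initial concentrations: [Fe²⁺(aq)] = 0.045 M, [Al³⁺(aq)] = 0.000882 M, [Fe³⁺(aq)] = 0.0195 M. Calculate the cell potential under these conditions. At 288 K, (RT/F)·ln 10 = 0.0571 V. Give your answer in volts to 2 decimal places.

+2.46 V

Since E°(Fe³⁺/Fe²⁺) > E°(Al³⁺/Al), Fe³⁺/Fe²⁺ serves as the cathode.
The standard potential is +0.77 − (−1.65) = +2.42 V and the balanced reaction transfers n = 3 electrons.
Balancing gives 3 Fe³⁺(aq) + Al(s) → 3 Fe²⁺(aq) + Al³⁺(aq); hence Q = ([Fe²⁺(aq)]^3·[Al³⁺(aq)]) / [Fe³⁺(aq)]^3 = 0.0108 (log Q = −1.965).
E = E° − (0.0571/n)·log Q = +2.42 − (0.0571/3)(−1.965) = +2.46 V.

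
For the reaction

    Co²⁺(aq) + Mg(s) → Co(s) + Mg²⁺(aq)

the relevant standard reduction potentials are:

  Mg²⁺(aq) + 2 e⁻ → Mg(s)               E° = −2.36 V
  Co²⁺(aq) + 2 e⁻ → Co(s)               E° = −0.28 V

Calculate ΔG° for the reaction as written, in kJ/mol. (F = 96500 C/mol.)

−401 kJ/mol

In the reaction as written Co²⁺(aq) is reduced, so the Co²⁺/Co couple is the cathode and Mg²⁺/Mg is the anode.
E°cell = −0.28 − (−2.36) = +2.08 V; balancing electrons gives n = 2.
ΔG° = −nFE°cell = −(2)(96500)(+2.08) J/mol = −401 kJ/mol.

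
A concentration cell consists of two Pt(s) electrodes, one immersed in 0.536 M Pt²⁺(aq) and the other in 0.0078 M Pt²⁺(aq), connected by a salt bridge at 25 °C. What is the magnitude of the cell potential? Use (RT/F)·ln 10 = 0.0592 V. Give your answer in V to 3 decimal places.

For a concentration cell E°cell = 0, since both electrodes use the same couple.
The compartment with the higher Pt²⁺(aq) concentration (0.536 M) acts as the cathode; ions are reduced there and produced at the dilute (0.0078 M) anode.
With n = 2, Ecell = −(0.0592/2)·log([dilute]/[conc]) = −(0.0592/2)·log(0.0078/0.536) = +0.054 V.

0.054 V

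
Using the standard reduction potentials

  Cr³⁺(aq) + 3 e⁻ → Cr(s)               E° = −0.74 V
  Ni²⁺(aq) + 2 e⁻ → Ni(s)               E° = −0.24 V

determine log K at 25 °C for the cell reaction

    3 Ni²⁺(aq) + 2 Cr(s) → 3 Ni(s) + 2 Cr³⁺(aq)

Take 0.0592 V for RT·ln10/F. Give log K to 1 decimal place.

The Ni²⁺/Ni couple is reduced (cathode); E°cell = −0.24 − (−0.74) = +0.50 V with n = 6.
At equilibrium E = 0, so log K = nE°cell / 0.0592 = (6)(+0.50) / 0.0592 = 50.7.

log K = 50.7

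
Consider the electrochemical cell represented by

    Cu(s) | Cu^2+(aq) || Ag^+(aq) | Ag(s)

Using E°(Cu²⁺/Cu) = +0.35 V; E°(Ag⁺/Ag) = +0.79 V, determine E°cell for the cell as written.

+0.44 V

By convention the left-hand electrode in cell notation is the anode (oxidation) and the right-hand electrode is the cathode (reduction).
E°cell = E°(right) − E°(left) = +0.79 − (+0.35) = +0.44 V.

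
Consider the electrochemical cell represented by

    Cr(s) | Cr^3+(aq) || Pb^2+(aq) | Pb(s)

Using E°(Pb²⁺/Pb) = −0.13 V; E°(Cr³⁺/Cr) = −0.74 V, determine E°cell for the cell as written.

+0.61 V

By convention the left-hand electrode in cell notation is the anode (oxidation) and the right-hand electrode is the cathode (reduction).
E°cell = E°(right) − E°(left) = −0.13 − (−0.74) = +0.61 V.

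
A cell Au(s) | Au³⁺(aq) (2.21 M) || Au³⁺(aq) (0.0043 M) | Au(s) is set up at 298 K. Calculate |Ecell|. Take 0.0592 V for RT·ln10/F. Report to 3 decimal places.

0.053 V

For a concentration cell E°cell = 0, since both electrodes use the same couple.
The compartment with the higher Au³⁺(aq) concentration (2.21 M) acts as the cathode; ions are reduced there and produced at the dilute (0.0043 M) anode.
With n = 3, Ecell = −(0.0592/3)·log([dilute]/[conc]) = −(0.0592/3)·log(0.0043/2.21) = +0.053 V.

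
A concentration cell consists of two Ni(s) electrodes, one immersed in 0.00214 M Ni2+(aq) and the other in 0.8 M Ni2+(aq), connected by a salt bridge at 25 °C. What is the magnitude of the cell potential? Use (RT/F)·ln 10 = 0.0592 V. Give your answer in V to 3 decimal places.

For a concentration cell E°cell = 0, since both electrodes use the same couple.
The compartment with the higher Ni2+(aq) concentration (0.8 M) acts as the cathode; ions are reduced there and produced at the dilute (0.00214 M) anode.
With n = 2, Ecell = −(0.0592/2)·log([dilute]/[conc]) = −(0.0592/2)·log(0.00214/0.8) = +0.076 V.

0.076 V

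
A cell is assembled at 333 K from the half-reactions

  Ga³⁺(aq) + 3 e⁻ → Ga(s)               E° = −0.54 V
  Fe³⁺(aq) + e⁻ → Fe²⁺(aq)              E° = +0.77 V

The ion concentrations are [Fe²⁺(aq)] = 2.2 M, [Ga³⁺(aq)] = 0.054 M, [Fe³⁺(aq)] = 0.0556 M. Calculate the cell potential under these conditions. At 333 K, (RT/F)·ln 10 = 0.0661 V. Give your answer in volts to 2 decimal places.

The Fe³⁺/Fe²⁺ couple has the more positive E°, so it is the cathode; Ga³⁺/Ga is the anode.
E°cell = +0.77 − (−0.54) = +1.31 V, with n = 3 electrons transferred.
The balanced reaction is 3 Fe³⁺(aq) + Ga(s) → 3 Fe²⁺(aq) + Ga³⁺(aq), so Q = ([Fe²⁺(aq)]^3·[Ga³⁺(aq)]) / [Fe³⁺(aq)]^3 = 3.35×10^3 and log Q = 3.524.
Applying E = E° − (RT ln10/nF)·log Q gives +1.31 − (0.0661/3)(3.524) = +1.23 V.

+1.23 V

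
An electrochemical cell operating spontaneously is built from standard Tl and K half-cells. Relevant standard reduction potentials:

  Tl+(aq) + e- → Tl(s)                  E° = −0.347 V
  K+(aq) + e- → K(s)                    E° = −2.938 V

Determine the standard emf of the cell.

+2.591 V

The Tl⁺/Tl couple has the higher E°, so Tl ion is reduced (cathode) and K is oxidized (anode).
E°cell = E°(cathode) − E°(anode) = −0.347 − (−2.938) = +2.591 V.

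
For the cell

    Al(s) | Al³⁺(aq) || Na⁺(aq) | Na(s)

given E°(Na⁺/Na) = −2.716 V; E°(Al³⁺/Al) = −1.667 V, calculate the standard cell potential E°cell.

−1.049 V

By convention the left-hand electrode in cell notation is the anode (oxidation) and the right-hand electrode is the cathode (reduction).
E°cell = E°(right) − E°(left) = −2.716 − (−1.667) = −1.049 V.
The negative sign shows that, as written, the cell would require an external voltage to drive the reaction.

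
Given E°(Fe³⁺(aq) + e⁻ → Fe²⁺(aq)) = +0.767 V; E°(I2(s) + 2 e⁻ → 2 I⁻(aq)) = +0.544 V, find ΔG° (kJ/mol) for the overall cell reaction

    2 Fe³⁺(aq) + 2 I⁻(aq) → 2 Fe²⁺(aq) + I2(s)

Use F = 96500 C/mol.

In the reaction as written Fe³⁺(aq) is reduced, so the Fe³⁺/Fe²⁺ couple is the cathode and I₂/I⁻ is the anode.
E°cell = +0.767 − (+0.544) = +0.223 V; balancing electrons gives n = 2.
ΔG° = −nFE°cell = −(2)(96500)(+0.223) J/mol = −43.0 kJ/mol.

−43.0 kJ/mol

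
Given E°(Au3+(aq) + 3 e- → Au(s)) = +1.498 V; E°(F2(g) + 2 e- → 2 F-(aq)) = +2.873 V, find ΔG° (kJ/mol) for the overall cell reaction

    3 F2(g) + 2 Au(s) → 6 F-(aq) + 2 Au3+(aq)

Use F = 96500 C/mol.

−796 kJ/mol

In the reaction as written F2(g) is reduced, so the F₂/F⁻ couple is the cathode and Au³⁺/Au is the anode.
E°cell = +2.873 − (+1.498) = +1.375 V; balancing electrons gives n = 6.
ΔG° = −nFE°cell = −(6)(96500)(+1.375) J/mol = −796 kJ/mol.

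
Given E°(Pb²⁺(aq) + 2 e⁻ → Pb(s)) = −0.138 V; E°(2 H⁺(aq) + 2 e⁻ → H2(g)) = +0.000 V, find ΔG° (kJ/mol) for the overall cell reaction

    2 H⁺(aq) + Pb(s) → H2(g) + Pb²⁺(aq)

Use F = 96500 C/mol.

−26.6 kJ/mol

In the reaction as written H⁺(aq) is reduced, so the 2H⁺/H₂ couple is the cathode and Pb²⁺/Pb is the anode.
E°cell = +0.000 − (−0.138) = +0.138 V; balancing electrons gives n = 2.
ΔG° = −nFE°cell = −(2)(96500)(+0.138) J/mol = −26.6 kJ/mol.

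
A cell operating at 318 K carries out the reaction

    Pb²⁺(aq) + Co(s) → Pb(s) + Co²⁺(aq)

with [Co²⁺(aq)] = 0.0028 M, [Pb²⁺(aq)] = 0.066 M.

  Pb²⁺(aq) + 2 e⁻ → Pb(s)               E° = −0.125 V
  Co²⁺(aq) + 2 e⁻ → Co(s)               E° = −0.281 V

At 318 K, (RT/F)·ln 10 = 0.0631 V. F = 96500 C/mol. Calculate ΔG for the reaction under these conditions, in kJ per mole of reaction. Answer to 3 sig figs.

The standard cell potential is −0.125 − (−0.281) = +0.156 V, with n = 2 electrons in the balanced equation.
Q = [Co²⁺(aq)] / [Pb²⁺(aq)] = 0.0424, so log Q = −1.372 and E = +0.156 − (0.0631/2)(−1.372) = +0.1993 V.
ΔG = −nFE = −(2)(96500)(+0.1993) J/mol = −38.5 kJ/mol.

−38.5 kJ/mol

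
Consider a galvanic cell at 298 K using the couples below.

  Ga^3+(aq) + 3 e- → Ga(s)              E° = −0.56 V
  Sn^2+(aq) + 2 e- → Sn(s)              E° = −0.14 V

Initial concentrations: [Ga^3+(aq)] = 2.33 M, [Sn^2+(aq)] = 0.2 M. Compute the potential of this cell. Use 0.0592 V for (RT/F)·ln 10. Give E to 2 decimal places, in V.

Sn²⁺/Sn is reduced (cathode, E° = −0.14 V) and Ga³⁺/Ga is oxidized (anode).
E°cell = E°cat − E°an = −0.14 − (−0.56) = +0.42 V; n = 6.
Balancing gives 3 Sn^2+(aq) + 2 Ga(s) → 3 Sn(s) + 2 Ga^3+(aq); hence Q = [Ga^3+(aq)]^2 / [Sn^2+(aq)]^3 = 679 (log Q = 2.832).
E = E° − (0.0592/n)·log Q = +0.42 − (0.0592/6)(2.832) = +0.39 V.

+0.39 V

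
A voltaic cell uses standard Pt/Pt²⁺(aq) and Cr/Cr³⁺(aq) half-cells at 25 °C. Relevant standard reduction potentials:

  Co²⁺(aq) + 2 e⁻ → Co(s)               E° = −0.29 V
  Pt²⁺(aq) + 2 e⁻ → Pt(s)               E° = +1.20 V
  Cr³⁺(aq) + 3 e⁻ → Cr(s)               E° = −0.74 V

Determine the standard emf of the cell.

The Pt²⁺/Pt couple has the higher E°, so Pt ion is reduced (cathode) and Cr is oxidized (anode).
E°cell = E°(cathode) − E°(anode) = +1.20 − (−0.74) = +1.94 V.

+1.94 V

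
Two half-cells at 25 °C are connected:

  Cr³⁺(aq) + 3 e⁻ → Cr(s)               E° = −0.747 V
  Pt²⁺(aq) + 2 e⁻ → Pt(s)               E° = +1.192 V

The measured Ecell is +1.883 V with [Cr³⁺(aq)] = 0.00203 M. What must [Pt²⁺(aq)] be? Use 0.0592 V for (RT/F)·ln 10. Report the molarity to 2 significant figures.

0.00021 M

The Pt²⁺/Pt couple has the larger reduction potential, so it is the cathode: E°cell = +1.192 − (−0.747) = +1.939 V and n = 6.
Rearranging E = E° − (0.0592/n)·log Q gives log Q = 6(+1.939 − (+1.883))/0.0592 = 5.676.
For 3 Pt²⁺(aq) + 2 Cr(s) → 3 Pt(s) + 2 Cr³⁺(aq), the reaction quotient is Q = [Cr³⁺(aq)]^2 / [Pt²⁺(aq)]^3.
Solving for the unknown gives log [Pt²⁺(aq)] = −3.687, so [Pt²⁺(aq)] ≈ 0.00021 M.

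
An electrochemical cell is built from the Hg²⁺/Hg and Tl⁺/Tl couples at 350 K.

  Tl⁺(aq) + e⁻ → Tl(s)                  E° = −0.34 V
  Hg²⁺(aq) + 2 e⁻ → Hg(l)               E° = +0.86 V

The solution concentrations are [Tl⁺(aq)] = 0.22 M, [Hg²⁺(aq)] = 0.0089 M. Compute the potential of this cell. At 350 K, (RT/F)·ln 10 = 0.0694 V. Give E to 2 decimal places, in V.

Since E°(Hg²⁺/Hg) > E°(Tl⁺/Tl), Hg²⁺/Hg serves as the cathode.
E°cell = E°cat − E°an = +0.86 − (−0.34) = +1.20 V; n = 2.
Balancing gives Hg²⁺(aq) + 2 Tl(s) → Hg(l) + 2 Tl⁺(aq); hence Q = [Tl⁺(aq)]^2 / [Hg²⁺(aq)] = 5.44 (log Q = 0.735).
By the Nernst equation, E = +1.20 − (0.0694/2)·(0.735) = +1.17 V.

+1.17 V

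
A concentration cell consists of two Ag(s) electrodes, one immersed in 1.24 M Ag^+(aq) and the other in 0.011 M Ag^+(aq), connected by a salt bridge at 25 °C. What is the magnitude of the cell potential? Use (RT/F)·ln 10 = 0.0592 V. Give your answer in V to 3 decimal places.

0.121 V

For a concentration cell E°cell = 0, since both electrodes use the same couple.
The compartment with the higher Ag^+(aq) concentration (1.24 M) acts as the cathode; ions are reduced there and produced at the dilute (0.011 M) anode.
With n = 1, Ecell = −(0.0592/1)·log([dilute]/[conc]) = −(0.0592/1)·log(0.011/1.24) = +0.121 V.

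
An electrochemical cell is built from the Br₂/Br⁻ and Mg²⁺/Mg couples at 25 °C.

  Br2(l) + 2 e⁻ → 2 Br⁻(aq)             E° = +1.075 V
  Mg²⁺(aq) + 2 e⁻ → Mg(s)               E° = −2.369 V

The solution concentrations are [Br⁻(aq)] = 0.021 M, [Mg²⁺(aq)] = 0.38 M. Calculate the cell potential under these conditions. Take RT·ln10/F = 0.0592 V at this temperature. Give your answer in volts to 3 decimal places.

+3.556 V

The Br₂/Br⁻ couple has the more positive E°, so it is the cathode; Mg²⁺/Mg is the anode.
E°cell = E°cat − E°an = +1.075 − (−2.369) = +3.444 V; n = 2.
Balancing gives Br2(l) + Mg(s) → 2 Br⁻(aq) + Mg²⁺(aq); hence Q = [Br⁻(aq)]^2·[Mg²⁺(aq)] = 0.000168 (log Q = −3.776).
By the Nernst equation, E = +3.444 − (0.0592/2)·(−3.776) = +3.556 V.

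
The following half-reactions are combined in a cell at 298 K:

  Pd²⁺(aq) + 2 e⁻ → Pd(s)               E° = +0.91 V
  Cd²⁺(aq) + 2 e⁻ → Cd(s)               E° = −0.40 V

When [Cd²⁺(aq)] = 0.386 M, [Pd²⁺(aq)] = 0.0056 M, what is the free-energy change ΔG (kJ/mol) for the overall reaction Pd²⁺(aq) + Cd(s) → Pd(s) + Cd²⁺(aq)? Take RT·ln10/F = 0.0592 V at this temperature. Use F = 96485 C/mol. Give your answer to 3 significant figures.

−242 kJ/mol

The standard cell potential is +0.91 − (−0.40) = +1.31 V, with n = 2 electrons in the balanced equation.
Q = [Cd²⁺(aq)] / [Pd²⁺(aq)] = 68.9, so log Q = 1.838 and E = +1.31 − (0.0592/2)(1.838) = +1.2556 V.
ΔG = −nFE = −(2)(96485)(+1.2556) J/mol = −242 kJ/mol.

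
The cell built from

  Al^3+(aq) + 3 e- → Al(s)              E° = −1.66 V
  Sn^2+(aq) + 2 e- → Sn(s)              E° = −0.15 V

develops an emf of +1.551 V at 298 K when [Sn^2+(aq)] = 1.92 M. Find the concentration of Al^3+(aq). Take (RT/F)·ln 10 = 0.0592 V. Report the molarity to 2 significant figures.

0.022 M

The Sn²⁺/Sn couple has the larger reduction potential, so it is the cathode: E°cell = −0.15 − (−1.66) = +1.51 V and n = 6.
From the Nernst equation, log Q = n(E° − E)/0.0592 = 6·(+1.51 − (+1.551))/0.0592 = −4.155.
For 3 Sn^2+(aq) + 2 Al(s) → 3 Sn(s) + 2 Al^3+(aq), the reaction quotient is Q = [Al^3+(aq)]^2 / [Sn^2+(aq)]^3.
Isolating [Al^3+(aq)] in Q = 10^{−4.155} yields log [Al^3+(aq)] = −1.653, i.e. 0.022 M.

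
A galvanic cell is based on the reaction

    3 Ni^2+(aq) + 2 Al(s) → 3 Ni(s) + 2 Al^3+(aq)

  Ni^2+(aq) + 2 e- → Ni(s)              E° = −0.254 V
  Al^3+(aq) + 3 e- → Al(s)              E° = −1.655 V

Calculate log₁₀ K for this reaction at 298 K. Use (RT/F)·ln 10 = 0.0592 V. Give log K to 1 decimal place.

log K = 142.0

The Ni²⁺/Ni couple is reduced (cathode); E°cell = −0.254 − (−1.655) = +1.401 V with n = 6.
At equilibrium E = 0, so log K = nE°cell / 0.0592 = (6)(+1.401) / 0.0592 = 142.0.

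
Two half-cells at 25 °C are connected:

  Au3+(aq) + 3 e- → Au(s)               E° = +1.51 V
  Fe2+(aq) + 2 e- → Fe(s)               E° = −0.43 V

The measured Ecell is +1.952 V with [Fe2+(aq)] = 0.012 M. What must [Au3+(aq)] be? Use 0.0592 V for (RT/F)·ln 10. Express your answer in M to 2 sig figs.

The Au³⁺/Au couple has the larger reduction potential, so it is the cathode: E°cell = +1.51 − (−0.43) = +1.94 V and n = 6.
From the Nernst equation, log Q = n(E° − E)/0.0592 = 6·(+1.94 − (+1.952))/0.0592 = −1.216.
The balanced reaction is 2 Au3+(aq) + 3 Fe(s) → 2 Au(s) + 3 Fe2+(aq), so Q = [Fe2+(aq)]^3 / [Au3+(aq)]^2.
Solving for the unknown gives log [Au3+(aq)] = −2.273, so [Au3+(aq)] ≈ 0.0053 M.

0.0053 M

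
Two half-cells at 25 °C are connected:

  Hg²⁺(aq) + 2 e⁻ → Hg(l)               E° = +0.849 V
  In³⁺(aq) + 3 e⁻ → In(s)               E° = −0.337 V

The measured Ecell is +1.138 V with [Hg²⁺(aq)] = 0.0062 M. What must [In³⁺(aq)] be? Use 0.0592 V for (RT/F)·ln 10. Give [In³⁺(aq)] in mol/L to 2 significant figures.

Hg²⁺/Hg is the cathode (higher E°); E°cell = +0.849 − (−0.337) = +1.186 V with n = 6.
Rearranging E = E° − (0.0592/n)·log Q gives log Q = 6(+1.186 − (+1.138))/0.0592 = 4.865.
The balanced reaction is 3 Hg²⁺(aq) + 2 In(s) → 3 Hg(l) + 2 In³⁺(aq), so Q = [In³⁺(aq)]^2 / [Hg²⁺(aq)]^3.
Substituting the known concentrations and solving, log [In³⁺(aq)] = −0.879 and [In³⁺(aq)] = 0.13 M.

0.13 M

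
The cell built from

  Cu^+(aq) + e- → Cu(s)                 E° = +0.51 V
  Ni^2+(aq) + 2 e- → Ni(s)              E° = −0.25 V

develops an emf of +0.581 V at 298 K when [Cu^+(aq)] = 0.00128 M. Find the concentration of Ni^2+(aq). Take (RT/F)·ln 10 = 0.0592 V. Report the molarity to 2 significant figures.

With Cu⁺/Cu at the cathode and Ni²⁺/Ni at the anode, E°cell = +0.51 − (−0.25) = +0.76 V (n = 2).
Since E = E° − (0.0592/n)·log Q, log Q = n(E° − E)/0.0592 = 6.047.
The balanced reaction is 2 Cu^+(aq) + Ni(s) → 2 Cu(s) + Ni^2+(aq), so Q = [Ni^2+(aq)] / [Cu^+(aq)]^2.
Isolating [Ni^2+(aq)] in Q = 10^{6.047} yields log [Ni^2+(aq)] = 0.261, i.e. 1.8 M.

1.8 M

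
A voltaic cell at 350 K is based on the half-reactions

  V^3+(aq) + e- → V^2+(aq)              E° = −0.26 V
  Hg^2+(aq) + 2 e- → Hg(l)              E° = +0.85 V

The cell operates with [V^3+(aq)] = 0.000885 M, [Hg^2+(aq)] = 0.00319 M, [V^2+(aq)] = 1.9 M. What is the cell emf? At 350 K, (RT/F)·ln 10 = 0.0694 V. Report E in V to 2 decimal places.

+1.25 V

Hg²⁺/Hg is reduced (cathode, E° = +0.85 V) and V³⁺/V²⁺ is oxidized (anode).
E°cell = E°cat − E°an = +0.85 − (−0.26) = +1.11 V; n = 2.
Balancing gives Hg^2+(aq) + 2 V^2+(aq) → Hg(l) + 2 V^3+(aq); hence Q = [V^3+(aq)]^2 / ([Hg^2+(aq)]·[V^2+(aq)]^2) = 6.8×10^−5 (log Q = −4.167).
E = E° − (0.0694/n)·log Q = +1.11 − (0.0694/2)(−4.167) = +1.25 V.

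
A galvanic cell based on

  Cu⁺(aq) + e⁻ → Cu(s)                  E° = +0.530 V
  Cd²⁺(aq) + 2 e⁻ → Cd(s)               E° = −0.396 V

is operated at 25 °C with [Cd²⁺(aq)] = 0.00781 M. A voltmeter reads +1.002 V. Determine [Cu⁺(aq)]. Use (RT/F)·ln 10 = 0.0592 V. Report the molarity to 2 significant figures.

Cu⁺/Cu is the cathode (higher E°); E°cell = +0.530 − (−0.396) = +0.926 V with n = 2.
Rearranging E = E° − (0.0592/n)·log Q gives log Q = 2(+0.926 − (+1.002))/0.0592 = −2.568.
The balanced reaction is 2 Cu⁺(aq) + Cd(s) → 2 Cu(s) + Cd²⁺(aq), so Q = [Cd²⁺(aq)] / [Cu⁺(aq)]^2.
Isolating [Cu⁺(aq)] in Q = 10^{−2.568} yields log [Cu⁺(aq)] = 0.230, i.e. 1.7 M.

1.7 M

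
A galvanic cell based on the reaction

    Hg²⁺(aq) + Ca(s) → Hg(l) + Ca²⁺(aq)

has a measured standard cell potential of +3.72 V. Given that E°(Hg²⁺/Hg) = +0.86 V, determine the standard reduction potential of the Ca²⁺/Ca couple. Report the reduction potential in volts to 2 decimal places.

−2.86 V

In the reaction as written the Hg²⁺/Hg couple is reduced (cathode) and Ca²⁺/Ca is oxidized (anode), so E°cell = E°(Hg²⁺/Hg) − E°(Ca²⁺/Ca).
E°(Ca²⁺/Ca) = E°(cathode) − E°cell = +0.86 − (+3.72) = −2.86 V.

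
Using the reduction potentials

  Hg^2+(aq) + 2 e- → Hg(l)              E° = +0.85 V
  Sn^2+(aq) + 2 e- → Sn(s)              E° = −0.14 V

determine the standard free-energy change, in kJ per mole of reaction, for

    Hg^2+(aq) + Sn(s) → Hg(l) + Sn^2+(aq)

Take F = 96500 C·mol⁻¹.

−191 kJ/mol

In the reaction as written Hg^2+(aq) is reduced, so the Hg²⁺/Hg couple is the cathode and Sn²⁺/Sn is the anode.
E°cell = +0.85 − (−0.14) = +0.99 V; balancing electrons gives n = 2.
ΔG° = −nFE°cell = −(2)(96500)(+0.99) J/mol = −191 kJ/mol.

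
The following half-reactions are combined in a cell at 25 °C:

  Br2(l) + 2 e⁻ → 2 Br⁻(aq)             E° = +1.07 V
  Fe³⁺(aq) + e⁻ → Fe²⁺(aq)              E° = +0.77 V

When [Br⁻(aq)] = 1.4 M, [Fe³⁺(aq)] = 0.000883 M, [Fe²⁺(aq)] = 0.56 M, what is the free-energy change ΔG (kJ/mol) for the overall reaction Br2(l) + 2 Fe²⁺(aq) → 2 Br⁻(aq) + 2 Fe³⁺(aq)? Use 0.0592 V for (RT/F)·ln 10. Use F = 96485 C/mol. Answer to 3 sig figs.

E°cell = +1.07 − (+0.77) = +0.30 V; the balanced reaction transfers n = 2 electrons.
The reaction quotient is ([Br⁻(aq)]^2·[Fe³⁺(aq)]^2) / [Fe²⁺(aq)]^2 = 4.87×10^−6; by Nernst, E = +0.30 − (0.0592/2)(−5.312) = +0.4572 V.
Finally ΔG = −nFE = −(2)(96485 C/mol)(+0.4572 V) = −88.2 kJ/mol.

−88.2 kJ/mol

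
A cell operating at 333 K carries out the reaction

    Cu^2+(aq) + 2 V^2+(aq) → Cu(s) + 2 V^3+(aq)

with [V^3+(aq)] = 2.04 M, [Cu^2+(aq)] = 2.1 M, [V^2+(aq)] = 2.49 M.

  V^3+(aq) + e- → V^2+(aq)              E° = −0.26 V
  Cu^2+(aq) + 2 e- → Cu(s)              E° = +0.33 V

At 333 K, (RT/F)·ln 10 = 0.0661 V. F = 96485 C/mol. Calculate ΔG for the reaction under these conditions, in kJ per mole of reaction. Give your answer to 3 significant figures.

−117 kJ/mol

The standard cell potential is +0.33 − (−0.26) = +0.59 V, with n = 2 electrons in the balanced equation.
Q = [V^3+(aq)]^2 / ([Cu^2+(aq)]·[V^2+(aq)]^2) = 0.32, so log Q = −0.495 and E = +0.59 − (0.0661/2)(−0.495) = +0.6064 V.
Then ΔG = −nFE = −2 × 96485 × +0.6064 J/mol = −117 kJ/mol.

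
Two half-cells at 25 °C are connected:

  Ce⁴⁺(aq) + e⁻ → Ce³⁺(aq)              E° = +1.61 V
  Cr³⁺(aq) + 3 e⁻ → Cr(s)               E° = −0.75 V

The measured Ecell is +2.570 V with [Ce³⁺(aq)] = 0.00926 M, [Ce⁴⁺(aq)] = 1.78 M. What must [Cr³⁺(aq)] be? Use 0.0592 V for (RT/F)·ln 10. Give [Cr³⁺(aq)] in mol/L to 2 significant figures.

0.00016 M

The Ce⁴⁺/Ce³⁺ couple has the larger reduction potential, so it is the cathode: E°cell = +1.61 − (−0.75) = +2.36 V and n = 3.
Since E = E° − (0.0592/n)·log Q, log Q = n(E° − E)/0.0592 = −10.642.
Balancing electrons gives 3 Ce⁴⁺(aq) + Cr(s) → 3 Ce³⁺(aq) + Cr³⁺(aq); thus Q = ([Ce³⁺(aq)]^3·[Cr³⁺(aq)]) / [Ce⁴⁺(aq)]^3.
Isolating [Cr³⁺(aq)] in Q = 10^{−10.642} yields log [Cr³⁺(aq)] = −3.791, i.e. 0.00016 M.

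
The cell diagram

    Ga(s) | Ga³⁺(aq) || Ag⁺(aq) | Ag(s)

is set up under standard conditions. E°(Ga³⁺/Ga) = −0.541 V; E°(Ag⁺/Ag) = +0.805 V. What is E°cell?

+1.346 V

By convention the left-hand electrode in cell notation is the anode (oxidation) and the right-hand electrode is the cathode (reduction).
E°cell = E°(right) − E°(left) = +0.805 − (−0.541) = +1.346 V.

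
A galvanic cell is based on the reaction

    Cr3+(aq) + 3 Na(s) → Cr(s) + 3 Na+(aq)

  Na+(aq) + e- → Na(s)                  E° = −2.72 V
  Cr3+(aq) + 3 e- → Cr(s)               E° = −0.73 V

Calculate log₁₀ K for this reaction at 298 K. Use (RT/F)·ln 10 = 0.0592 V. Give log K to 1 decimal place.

The Cr³⁺/Cr couple is reduced (cathode); E°cell = −0.73 − (−2.72) = +1.99 V with n = 3.
At equilibrium E = 0, so log K = nE°cell / 0.0592 = (3)(+1.99) / 0.0592 = 100.8.

log K = 100.8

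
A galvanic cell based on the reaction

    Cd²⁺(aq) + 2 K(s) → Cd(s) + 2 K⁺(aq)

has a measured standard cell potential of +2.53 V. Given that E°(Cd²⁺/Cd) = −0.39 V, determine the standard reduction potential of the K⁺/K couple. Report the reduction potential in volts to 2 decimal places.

−2.92 V

In the reaction as written the Cd²⁺/Cd couple is reduced (cathode) and K⁺/K is oxidized (anode), so E°cell = E°(Cd²⁺/Cd) − E°(K⁺/K).
E°(K⁺/K) = E°(cathode) − E°cell = −0.39 − (+2.53) = −2.92 V.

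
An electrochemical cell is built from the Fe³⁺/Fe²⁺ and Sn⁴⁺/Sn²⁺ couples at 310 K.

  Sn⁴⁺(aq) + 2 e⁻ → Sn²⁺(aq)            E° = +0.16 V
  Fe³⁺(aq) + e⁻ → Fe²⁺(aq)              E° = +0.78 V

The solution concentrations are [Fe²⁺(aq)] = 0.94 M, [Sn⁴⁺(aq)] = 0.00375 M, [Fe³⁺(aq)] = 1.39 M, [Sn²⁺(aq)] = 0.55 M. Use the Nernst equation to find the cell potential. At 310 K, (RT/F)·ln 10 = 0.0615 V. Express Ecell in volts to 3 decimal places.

+0.697 V

Since E°(Fe³⁺/Fe²⁺) > E°(Sn⁴⁺/Sn²⁺), Fe³⁺/Fe²⁺ serves as the cathode.
The standard potential is +0.78 − (+0.16) = +0.62 V and the balanced reaction transfers n = 2 electrons.
Balancing gives 2 Fe³⁺(aq) + Sn²⁺(aq) → 2 Fe²⁺(aq) + Sn⁴⁺(aq); hence Q = ([Fe²⁺(aq)]^2·[Sn⁴⁺(aq)]) / ([Fe³⁺(aq)]^2·[Sn²⁺(aq)]) = 0.00312 (log Q = −2.506).
E = E° − (0.0615/n)·log Q = +0.62 − (0.0615/2)(−2.506) = +0.697 V.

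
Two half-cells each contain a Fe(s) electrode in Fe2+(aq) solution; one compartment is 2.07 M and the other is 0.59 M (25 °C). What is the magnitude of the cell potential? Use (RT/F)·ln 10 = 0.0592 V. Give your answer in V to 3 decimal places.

For a concentration cell E°cell = 0, since both electrodes use the same couple.
The compartment with the higher Fe2+(aq) concentration (2.07 M) acts as the cathode; ions are reduced there and produced at the dilute (0.59 M) anode.
With n = 2, Ecell = −(0.0592/2)·log([dilute]/[conc]) = −(0.0592/2)·log(0.59/2.07) = +0.016 V.

0.016 V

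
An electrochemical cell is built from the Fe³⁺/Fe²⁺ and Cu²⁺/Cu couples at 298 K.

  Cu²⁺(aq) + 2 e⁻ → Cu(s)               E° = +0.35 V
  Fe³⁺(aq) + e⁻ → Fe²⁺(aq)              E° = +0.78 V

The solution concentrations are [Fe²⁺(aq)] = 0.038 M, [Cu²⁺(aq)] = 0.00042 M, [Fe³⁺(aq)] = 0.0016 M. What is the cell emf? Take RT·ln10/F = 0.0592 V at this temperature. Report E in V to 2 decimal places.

Fe³⁺/Fe²⁺ is reduced (cathode, E° = +0.78 V) and Cu²⁺/Cu is oxidized (anode).
E°cell = E°cat − E°an = +0.78 − (+0.35) = +0.43 V; n = 2.
Balancing gives 2 Fe³⁺(aq) + Cu(s) → 2 Fe²⁺(aq) + Cu²⁺(aq); hence Q = ([Fe²⁺(aq)]^2·[Cu²⁺(aq)]) / [Fe³⁺(aq)]^2 = 0.237 (log Q = −0.625).
By the Nernst equation, E = +0.43 − (0.0592/2)·(−0.625) = +0.45 V.

+0.45 V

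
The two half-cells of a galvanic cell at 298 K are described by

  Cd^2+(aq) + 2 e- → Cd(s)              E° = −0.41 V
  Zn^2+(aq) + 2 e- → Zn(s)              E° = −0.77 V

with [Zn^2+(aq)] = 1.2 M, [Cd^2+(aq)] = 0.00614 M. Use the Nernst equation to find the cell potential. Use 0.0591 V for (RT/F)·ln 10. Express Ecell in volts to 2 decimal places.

+0.29 V

Since E°(Cd²⁺/Cd) > E°(Zn²⁺/Zn), Cd²⁺/Cd serves as the cathode.
E°cell = E°cat − E°an = −0.41 − (−0.77) = +0.36 V; n = 2.
The balanced reaction is Cd^2+(aq) + Zn(s) → Cd(s) + Zn^2+(aq), so Q = [Zn^2+(aq)] / [Cd^2+(aq)] = 195 and log Q = 2.291.
By the Nernst equation, E = +0.36 − (0.0591/2)·(2.291) = +0.29 V.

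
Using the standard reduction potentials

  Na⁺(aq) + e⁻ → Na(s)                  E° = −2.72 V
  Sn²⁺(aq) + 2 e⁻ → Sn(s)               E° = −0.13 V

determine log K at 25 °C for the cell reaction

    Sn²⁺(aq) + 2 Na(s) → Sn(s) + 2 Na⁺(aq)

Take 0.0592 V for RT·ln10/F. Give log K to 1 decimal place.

The Sn²⁺/Sn couple is reduced (cathode); E°cell = −0.13 − (−2.72) = +2.59 V with n = 2.
At equilibrium E = 0, so log K = nE°cell / 0.0592 = (2)(+2.59) / 0.0592 = 87.5.

log K = 87.5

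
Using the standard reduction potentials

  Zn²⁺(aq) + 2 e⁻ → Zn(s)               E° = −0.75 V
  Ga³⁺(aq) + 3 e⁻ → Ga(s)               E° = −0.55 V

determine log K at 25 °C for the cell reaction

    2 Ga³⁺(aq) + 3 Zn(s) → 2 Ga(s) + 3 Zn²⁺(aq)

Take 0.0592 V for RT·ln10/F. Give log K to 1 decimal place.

The Ga³⁺/Ga couple is reduced (cathode); E°cell = −0.55 − (−0.75) = +0.20 V with n = 6.
At equilibrium E = 0, so log K = nE°cell / 0.0592 = (6)(+0.20) / 0.0592 = 20.3.

log K = 20.3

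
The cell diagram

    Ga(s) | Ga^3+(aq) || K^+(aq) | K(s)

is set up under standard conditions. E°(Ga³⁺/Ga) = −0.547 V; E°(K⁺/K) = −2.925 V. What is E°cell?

By convention the left-hand electrode in cell notation is the anode (oxidation) and the right-hand electrode is the cathode (reduction).
E°cell = E°(right) − E°(left) = −2.925 − (−0.547) = −2.378 V.
The negative sign shows that, as written, the cell would require an external voltage to drive the reaction.

−2.378 V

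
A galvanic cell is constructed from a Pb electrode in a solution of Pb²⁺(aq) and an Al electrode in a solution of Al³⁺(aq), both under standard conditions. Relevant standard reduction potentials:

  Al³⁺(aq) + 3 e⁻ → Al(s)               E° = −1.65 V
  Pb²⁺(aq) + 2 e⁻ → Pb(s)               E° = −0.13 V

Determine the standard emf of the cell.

+1.52 V

Of the two couples in this cell, the one with the more positive reduction potential is reduced at the cathode: here that is Pb²⁺/Pb (−0.13 V); Al³⁺/Al (−1.65 V) is the anode.
E°cell = E°(cathode) − E°(anode) = −0.13 − (−1.65) = +1.52 V.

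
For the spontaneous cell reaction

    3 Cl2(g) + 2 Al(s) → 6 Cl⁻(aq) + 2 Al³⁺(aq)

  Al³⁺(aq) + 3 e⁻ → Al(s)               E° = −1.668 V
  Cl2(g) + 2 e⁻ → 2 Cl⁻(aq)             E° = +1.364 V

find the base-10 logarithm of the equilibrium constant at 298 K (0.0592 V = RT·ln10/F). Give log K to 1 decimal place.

log K = 307.3

The Cl₂/Cl⁻ couple is reduced (cathode); E°cell = +1.364 − (−1.668) = +3.032 V with n = 6.
At equilibrium E = 0, so log K = nE°cell / 0.0592 = (6)(+3.032) / 0.0592 = 307.3.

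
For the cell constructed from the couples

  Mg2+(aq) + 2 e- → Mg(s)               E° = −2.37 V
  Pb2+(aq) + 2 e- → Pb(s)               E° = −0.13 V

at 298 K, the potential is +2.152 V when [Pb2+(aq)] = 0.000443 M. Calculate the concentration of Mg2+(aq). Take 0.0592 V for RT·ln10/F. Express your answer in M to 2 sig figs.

With Pb²⁺/Pb at the cathode and Mg²⁺/Mg at the anode, E°cell = −0.13 − (−2.37) = +2.24 V (n = 2).
Rearranging E = E° − (0.0592/n)·log Q gives log Q = 2(+2.24 − (+2.152))/0.0592 = 2.973.
For Pb2+(aq) + Mg(s) → Pb(s) + Mg2+(aq), the reaction quotient is Q = [Mg2+(aq)] / [Pb2+(aq)].
Isolating [Mg2+(aq)] in Q = 10^{2.973} yields log [Mg2+(aq)] = −0.381, i.e. 0.42 M.

0.42 M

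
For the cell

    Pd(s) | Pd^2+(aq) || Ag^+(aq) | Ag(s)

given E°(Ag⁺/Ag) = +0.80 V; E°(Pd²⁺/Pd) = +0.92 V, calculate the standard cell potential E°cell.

By convention the left-hand electrode in cell notation is the anode (oxidation) and the right-hand electrode is the cathode (reduction).
E°cell = E°(right) − E°(left) = +0.80 − (+0.92) = −0.12 V.
The negative sign shows that, as written, the cell would require an external voltage to drive the reaction.

−0.12 V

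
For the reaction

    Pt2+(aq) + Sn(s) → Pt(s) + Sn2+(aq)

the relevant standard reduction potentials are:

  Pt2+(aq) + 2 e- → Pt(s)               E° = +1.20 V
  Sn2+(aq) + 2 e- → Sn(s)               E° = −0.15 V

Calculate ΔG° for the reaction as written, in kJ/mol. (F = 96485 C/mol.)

In the reaction as written Pt2+(aq) is reduced, so the Pt²⁺/Pt couple is the cathode and Sn²⁺/Sn is the anode.
E°cell = +1.20 − (−0.15) = +1.35 V; balancing electrons gives n = 2.
ΔG° = −nFE°cell = −(2)(96485)(+1.35) J/mol = −261 kJ/mol.

−261 kJ/mol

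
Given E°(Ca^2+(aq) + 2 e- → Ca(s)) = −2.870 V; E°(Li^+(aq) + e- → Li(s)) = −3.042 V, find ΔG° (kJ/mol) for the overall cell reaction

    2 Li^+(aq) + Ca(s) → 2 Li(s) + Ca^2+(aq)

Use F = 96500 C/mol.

+33.2 kJ/mol

In the reaction as written Li^+(aq) is reduced, so the Li⁺/Li couple is the cathode and Ca²⁺/Ca is the anode.
E°cell = −3.042 − (−2.870) = −0.172 V; balancing electrons gives n = 2.
ΔG° = −nFE°cell = −(2)(96500)(−0.172) J/mol = +33.2 kJ/mol.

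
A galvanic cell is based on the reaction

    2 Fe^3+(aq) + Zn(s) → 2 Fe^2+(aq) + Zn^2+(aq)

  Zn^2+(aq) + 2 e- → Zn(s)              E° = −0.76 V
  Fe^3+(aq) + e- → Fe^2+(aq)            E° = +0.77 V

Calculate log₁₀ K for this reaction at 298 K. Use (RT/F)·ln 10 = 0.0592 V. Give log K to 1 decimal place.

The Fe³⁺/Fe²⁺ couple is reduced (cathode); E°cell = +0.77 − (−0.76) = +1.53 V with n = 2.
At equilibrium E = 0, so log K = nE°cell / 0.0592 = (2)(+1.53) / 0.0592 = 51.7.

log K = 51.7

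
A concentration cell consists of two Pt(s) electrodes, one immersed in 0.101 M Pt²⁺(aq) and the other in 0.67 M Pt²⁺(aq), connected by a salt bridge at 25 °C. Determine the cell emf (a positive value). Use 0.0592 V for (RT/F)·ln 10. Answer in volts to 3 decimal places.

0.024 V

For a concentration cell E°cell = 0, since both electrodes use the same couple.
The compartment with the higher Pt²⁺(aq) concentration (0.67 M) acts as the cathode; ions are reduced there and produced at the dilute (0.101 M) anode.
With n = 2, Ecell = −(0.0592/2)·log([dilute]/[conc]) = −(0.0592/2)·log(0.101/0.67) = +0.024 V.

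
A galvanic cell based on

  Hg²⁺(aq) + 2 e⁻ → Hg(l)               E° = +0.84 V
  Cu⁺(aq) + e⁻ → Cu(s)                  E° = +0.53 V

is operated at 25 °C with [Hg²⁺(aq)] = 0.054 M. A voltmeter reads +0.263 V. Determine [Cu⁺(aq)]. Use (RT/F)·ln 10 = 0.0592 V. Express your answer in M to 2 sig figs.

1.4 M

With Hg²⁺/Hg at the cathode and Cu⁺/Cu at the anode, E°cell = +0.84 − (+0.53) = +0.31 V (n = 2).
Since E = E° − (0.0592/n)·log Q, log Q = n(E° − E)/0.0592 = 1.588.
Balancing electrons gives Hg²⁺(aq) + 2 Cu(s) → Hg(l) + 2 Cu⁺(aq); thus Q = [Cu⁺(aq)]^2 / [Hg²⁺(aq)].
Solving for the unknown gives log [Cu⁺(aq)] = 0.160, so [Cu⁺(aq)] ≈ 1.4 M.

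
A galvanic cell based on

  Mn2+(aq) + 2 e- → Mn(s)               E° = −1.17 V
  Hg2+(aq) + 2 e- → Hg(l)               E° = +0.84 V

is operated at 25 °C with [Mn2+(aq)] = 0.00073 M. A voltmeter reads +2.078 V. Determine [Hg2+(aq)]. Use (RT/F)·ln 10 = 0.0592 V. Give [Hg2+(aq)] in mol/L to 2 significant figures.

0.14 M

Hg²⁺/Hg is the cathode (higher E°); E°cell = +0.84 − (−1.17) = +2.01 V with n = 2.
From the Nernst equation, log Q = n(E° − E)/0.0592 = 2·(+2.01 − (+2.078))/0.0592 = −2.297.
Balancing electrons gives Hg2+(aq) + Mn(s) → Hg(l) + Mn2+(aq); thus Q = [Mn2+(aq)] / [Hg2+(aq)].
Substituting the known concentrations and solving, log [Hg2+(aq)] = −0.840 and [Hg2+(aq)] = 0.14 M.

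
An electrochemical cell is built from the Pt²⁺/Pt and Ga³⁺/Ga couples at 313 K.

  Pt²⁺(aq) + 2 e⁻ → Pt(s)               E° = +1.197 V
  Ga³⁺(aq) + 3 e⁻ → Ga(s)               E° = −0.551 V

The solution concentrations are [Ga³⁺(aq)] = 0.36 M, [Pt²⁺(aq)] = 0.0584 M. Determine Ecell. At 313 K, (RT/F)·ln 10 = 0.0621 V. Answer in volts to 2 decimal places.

+1.72 V

Since E°(Pt²⁺/Pt) > E°(Ga³⁺/Ga), Pt²⁺/Pt serves as the cathode.
The standard potential is +1.197 − (−0.551) = +1.748 V and the balanced reaction transfers n = 6 electrons.
For the overall reaction 3 Pt²⁺(aq) + 2 Ga(s) → 3 Pt(s) + 2 Ga³⁺(aq), Q = [Ga³⁺(aq)]^2 / [Pt²⁺(aq)]^3 = 651, giving log Q = 2.813.
Applying E = E° − (RT ln10/nF)·log Q gives +1.748 − (0.0621/6)(2.813) = +1.72 V.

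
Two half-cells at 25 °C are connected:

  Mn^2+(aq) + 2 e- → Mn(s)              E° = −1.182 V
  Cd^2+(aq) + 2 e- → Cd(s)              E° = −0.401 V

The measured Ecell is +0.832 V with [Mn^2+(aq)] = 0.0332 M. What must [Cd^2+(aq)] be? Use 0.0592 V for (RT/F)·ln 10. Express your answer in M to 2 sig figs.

With Cd²⁺/Cd at the cathode and Mn²⁺/Mn at the anode, E°cell = −0.401 − (−1.182) = +0.781 V (n = 2).
Rearranging E = E° − (0.0592/n)·log Q gives log Q = 2(+0.781 − (+0.832))/0.0592 = −1.723.
Balancing electrons gives Cd^2+(aq) + Mn(s) → Cd(s) + Mn^2+(aq); thus Q = [Mn^2+(aq)] / [Cd^2+(aq)].
Solving for the unknown gives log [Cd^2+(aq)] = 0.244, so [Cd^2+(aq)] ≈ 1.8 M.

1.8 M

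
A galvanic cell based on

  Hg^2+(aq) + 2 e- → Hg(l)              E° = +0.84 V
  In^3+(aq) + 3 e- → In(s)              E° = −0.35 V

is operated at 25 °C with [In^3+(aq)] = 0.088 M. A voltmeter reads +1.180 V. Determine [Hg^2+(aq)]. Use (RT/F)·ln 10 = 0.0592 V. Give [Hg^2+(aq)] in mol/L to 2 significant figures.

0.091 M

With Hg²⁺/Hg at the cathode and In³⁺/In at the anode, E°cell = +0.84 − (−0.35) = +1.19 V (n = 6).
Since E = E° − (0.0592/n)·log Q, log Q = n(E° − E)/0.0592 = 1.014.
The balanced reaction is 3 Hg^2+(aq) + 2 In(s) → 3 Hg(l) + 2 In^3+(aq), so Q = [In^3+(aq)]^2 / [Hg^2+(aq)]^3.
Solving for the unknown gives log [Hg^2+(aq)] = −1.042, so [Hg^2+(aq)] ≈ 0.091 M.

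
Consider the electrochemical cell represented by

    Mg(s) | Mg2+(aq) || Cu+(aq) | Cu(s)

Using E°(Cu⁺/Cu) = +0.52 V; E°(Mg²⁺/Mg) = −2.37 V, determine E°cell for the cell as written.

+2.89 V

By convention the left-hand electrode in cell notation is the anode (oxidation) and the right-hand electrode is the cathode (reduction).
E°cell = E°(right) − E°(left) = +0.52 − (−2.37) = +2.89 V.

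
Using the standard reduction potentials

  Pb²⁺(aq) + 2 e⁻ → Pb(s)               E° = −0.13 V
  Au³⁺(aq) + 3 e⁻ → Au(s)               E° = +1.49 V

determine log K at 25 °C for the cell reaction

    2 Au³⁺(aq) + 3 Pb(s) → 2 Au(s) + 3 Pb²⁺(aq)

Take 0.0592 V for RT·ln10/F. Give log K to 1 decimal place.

log K = 164.2

The Au³⁺/Au couple is reduced (cathode); E°cell = +1.49 − (−0.13) = +1.62 V with n = 6.
At equilibrium E = 0, so log K = nE°cell / 0.0592 = (6)(+1.62) / 0.0592 = 164.2.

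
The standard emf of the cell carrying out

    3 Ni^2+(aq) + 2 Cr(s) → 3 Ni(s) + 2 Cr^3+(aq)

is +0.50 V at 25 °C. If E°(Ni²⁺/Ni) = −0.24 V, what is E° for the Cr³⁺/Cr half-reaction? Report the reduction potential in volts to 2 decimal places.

−0.74 V

In the reaction as written the Ni²⁺/Ni couple is reduced (cathode) and Cr³⁺/Cr is oxidized (anode), so E°cell = E°(Ni²⁺/Ni) − E°(Cr³⁺/Cr).
E°(Cr³⁺/Cr) = E°(cathode) − E°cell = −0.24 − (+0.50) = −0.74 V.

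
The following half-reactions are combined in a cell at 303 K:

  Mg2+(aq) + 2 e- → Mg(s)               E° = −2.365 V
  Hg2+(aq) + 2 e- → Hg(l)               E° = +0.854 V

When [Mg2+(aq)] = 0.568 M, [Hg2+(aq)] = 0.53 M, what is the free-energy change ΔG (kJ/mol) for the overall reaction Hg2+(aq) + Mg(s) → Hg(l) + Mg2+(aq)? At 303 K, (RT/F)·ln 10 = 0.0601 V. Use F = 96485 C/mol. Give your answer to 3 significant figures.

E°cell = +0.854 − (−2.365) = +3.219 V; the balanced reaction transfers n = 2 electrons.
Q = [Mg2+(aq)] / [Hg2+(aq)] = 1.07, so log Q = 0.030 and E = +3.219 − (0.0601/2)(0.030) = +3.2181 V.
Then ΔG = −nFE = −2 × 96485 × +3.2181 J/mol = −621 kJ/mol.

−621 kJ/mol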